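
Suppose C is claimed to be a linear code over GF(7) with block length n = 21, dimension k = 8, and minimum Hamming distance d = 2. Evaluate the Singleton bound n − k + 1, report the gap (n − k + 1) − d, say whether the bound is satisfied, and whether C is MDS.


Singleton RHS = n − k + 1 = 14, slack = 12, bound satisfied, not MDS.

Singleton bound: d ≤ n − k + 1.
Here n = 21, k = 8, so n − k + 1 = 14.
Given d = 2, check d ≤ 14: YES.
Slack = (n − k + 1) − d = 12.
The code is NOT MDS (slack = 12 > 0).
Description: the claimed parameters are [21, 8, 2]_7; such a code would be non-MDS.


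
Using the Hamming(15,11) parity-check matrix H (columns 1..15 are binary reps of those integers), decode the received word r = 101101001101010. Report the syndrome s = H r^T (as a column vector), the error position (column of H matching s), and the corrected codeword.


s = (0, 0, 0, 1)^T, error position = 1, corrected codeword c = 001101001101010

Compute s = H r^T mod 2 one row at a time:
  s_1 = 0 + 1 + 1 + 0 + 1 + 0 + 1 + 0 = 4 ≡ 0 (mod 2).
  s_2 = 1 + 0 + 1 + 0 + 1 + 0 + 1 + 0 = 4 ≡ 0 (mod 2).
  s_3 = 0 + 1 + 1 + 0 + 1 + 0 + 1 + 0 = 4 ≡ 0 (mod 2).
  s_4 = 1 + 1 + 0 + 0 + 1 + 0 + 0 + 0 = 3 ≡ 1 (mod 2).
s = (0, 0, 0, 1)^T — this equals column 1 of H (binary 0001), so error is at position 1.
Correct: flip bit 1 of r = 101101001101010 to get c = 001101001101010.


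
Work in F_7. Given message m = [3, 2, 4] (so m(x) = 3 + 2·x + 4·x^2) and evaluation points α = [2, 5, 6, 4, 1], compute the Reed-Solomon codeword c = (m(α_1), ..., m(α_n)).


c = [2, 1, 5, 5, 2]

Message polynomial: m(x) = 3 + 2·x + 4·x^2 (mod 7).
For each evaluation point α_i, compute m(α_i) mod 7:
  α_1 = 2: Horner steps 4 → 3 → 2, so m(2) = 2.
  α_2 = 5: Horner steps 4 → 1 → 1, so m(5) = 1.
  α_3 = 6: Horner steps 4 → 5 → 5, so m(6) = 5.
  α_4 = 4: Horner steps 4 → 4 → 5, so m(4) = 5.
  α_5 = 1: Horner steps 4 → 6 → 2, so m(1) = 2.
Codeword c = [2, 1, 5, 5, 2] ∈ F_7^5.


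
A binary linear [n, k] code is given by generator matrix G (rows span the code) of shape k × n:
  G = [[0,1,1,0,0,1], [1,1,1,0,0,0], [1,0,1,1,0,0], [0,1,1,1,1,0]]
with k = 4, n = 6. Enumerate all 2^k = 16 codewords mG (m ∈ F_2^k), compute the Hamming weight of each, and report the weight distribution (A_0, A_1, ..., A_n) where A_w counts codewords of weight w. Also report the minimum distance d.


Weight distribution: A_0 = 1, A_2 = 3, A_3 = 8, A_4 = 3, A_6 = 1. Minimum distance d = 2.

Enumerate all 2^4 = 16 messages m ∈ F_2^4.
For each, compute codeword c = mG in F_2^6, then tally its weight.
  m = 0000 → c = 000000, weight = 0.
  m = 1000 → c = 011001, weight = 3.
  m = 0100 → c = 111000, weight = 3.
  m = 1100 → c = 100001, weight = 2.
  m = 0010 → c = 101100, weight = 3.
  m = 1010 → c = 110101, weight = 4.
  m = 0110 → c = 010100, weight = 2.
  m = 1110 → c = 001101, weight = 3.
  m = 0001 → c = 011110, weight = 4.
  m = 1001 → c = 000111, weight = 3.
  m = 0101 → c = 100110, weight = 3.
  m = 1101 → c = 111111, weight = 6.
  m = 0011 → c = 110010, weight = 3.
  m = 1011 → c = 101011, weight = 4.
  m = 0111 → c = 001010, weight = 2.
  m = 1111 → c = 010011, weight = 3.
Tally weights:
  weight 0: 1 codewords.
  weight 2: 3 codewords.
  weight 3: 8 codewords.
  weight 4: 3 codewords.
  weight 6: 1 codewords.
Minimum distance d = smallest w > 0 with A_w > 0 = 2.
Sanity: Σ A_w = 16 = 2^4 = 16 ✓.


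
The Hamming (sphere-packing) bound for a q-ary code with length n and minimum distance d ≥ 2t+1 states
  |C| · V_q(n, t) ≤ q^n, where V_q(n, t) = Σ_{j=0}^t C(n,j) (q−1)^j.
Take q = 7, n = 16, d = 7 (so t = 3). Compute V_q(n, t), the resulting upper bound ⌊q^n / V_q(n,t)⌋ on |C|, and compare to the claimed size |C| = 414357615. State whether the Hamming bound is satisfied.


V_q(n, t) = 125377, q^n = 33232930569601, Hamming bound = 265064011, |C| = 414357615 > bound (violated).

Step 1: Compute V_q(n, t) = Σ_{j=0}^3 C(n, j) (q−1)^j.
  j = 0: C(16,0)·(6)^0 = 1·1 = 1.
  j = 1: C(16,1)·(6)^1 = 16·6 = 96.
  j = 2: C(16,2)·(6)^2 = 120·36 = 4320.
  j = 3: C(16,3)·(6)^3 = 560·216 = 120960.
  V_q(n, t) = 1 + 96 + 4320 + 120960 = 125377.
Step 2: q^n = 7^16 = 33232930569601.
Step 3: Hamming bound ⌊q^n / V_q(n,t)⌋ = ⌊33232930569601/125377⌋ = 265064011.
Step 4: Compare |C| = 414357615 to 265064011: violated.
The claimed |C| lies above the Hamming bound, so no 7-ary code of length 16 with d ≥ 7 can have 414357615 codewords.


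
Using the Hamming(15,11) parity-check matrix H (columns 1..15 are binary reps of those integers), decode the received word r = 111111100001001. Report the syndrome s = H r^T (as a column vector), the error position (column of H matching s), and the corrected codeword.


s = (0, 0, 1, 1)^T, error position = 3, corrected codeword c = 110111100001001

Compute s = H r^T mod 2 one row at a time:
  s_1 = 0 + 0 + 0 + 0 + 1 + 0 + 0 + 1 = 2 ≡ 0 (mod 2).
  s_2 = 1 + 1 + 1 + 1 + 1 + 0 + 0 + 1 = 6 ≡ 0 (mod 2).
  s_3 = 1 + 1 + 1 + 1 + 0 + 0 + 0 + 1 = 5 ≡ 1 (mod 2).
  s_4 = 1 + 1 + 1 + 1 + 0 + 0 + 0 + 1 = 5 ≡ 1 (mod 2).
s = (0, 0, 1, 1)^T — this equals column 3 of H (binary 0011), so error is at position 3.
Correct: flip bit 3 of r = 111111100001001 to get c = 110111100001001.


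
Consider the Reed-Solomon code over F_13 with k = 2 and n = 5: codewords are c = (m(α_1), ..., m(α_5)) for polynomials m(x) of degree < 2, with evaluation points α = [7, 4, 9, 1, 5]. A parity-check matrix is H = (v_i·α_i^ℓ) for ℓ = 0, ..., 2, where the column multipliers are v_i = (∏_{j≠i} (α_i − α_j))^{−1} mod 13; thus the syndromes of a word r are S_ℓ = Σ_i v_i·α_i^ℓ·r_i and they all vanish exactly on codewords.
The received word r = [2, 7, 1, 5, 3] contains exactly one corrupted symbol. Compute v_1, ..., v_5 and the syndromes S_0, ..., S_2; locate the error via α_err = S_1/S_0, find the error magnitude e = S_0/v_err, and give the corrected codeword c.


S = (7, 2, 8), error at position 2, error magnitude e = 10, c = [2, 10, 1, 5, 3].

Step 1: column multipliers v_i = (∏_{j≠i}(α_i − α_j))^{−1} mod 13.
  i = 1 (α = 7): (7−4)(7−9)(7−1)(7−5) = 3·(−2)·6·2 = −72 ≡ 6, so v_1 = 6^{−1} = 11 (mod 13).
  i = 2 (α = 4): (4−7)(4−9)(4−1)(4−5) = (−3)·(−5)·3·(−1) = −45 ≡ 7, so v_2 = 7^{−1} = 2 (mod 13).
  i = 3 (α = 9): (9−7)(9−4)(9−1)(9−5) = 2·5·8·4 = 320 ≡ 8, so v_3 = 8^{−1} = 5 (mod 13).
  i = 4 (α = 1): (1−7)(1−4)(1−9)(1−5) = (−6)·(−3)·(−8)·(−4) = 576 ≡ 4, so v_4 = 4^{−1} = 10 (mod 13).
  i = 5 (α = 5): (5−7)(5−4)(5−9)(5−1) = (−2)·1·(−4)·4 = 32 ≡ 6, so v_5 = 6^{−1} = 11 (mod 13).
  v = [11, 2, 5, 10, 11].
Step 2: syndromes of r = [2, 7, 1, 5, 3] (all sums mod 13).
  S_0 = Σ v_i r_i = 11·2 + 2·7 + 5·1 + 10·5 + 11·3 = 124 ≡ 7.
  S_1 = Σ v_i α_i r_i = 11·7·2 + 2·4·7 + 5·9·1 + 10·1·5 + 11·5·3 = 470 ≡ 2.
  α_i^2 mod 13 = [10, 3, 3, 1, 12].
  S_2 = Σ v_i α_i^2 r_i = 11·10·2 + 2·3·7 + 5·3·1 + 10·1·5 + 11·12·3 = 723 ≡ 8.
  S = (7, 2, 8) ≠ 0, so r is not a codeword (an error is present).
Step 3: locate the error. For a single error e at position i, S_ℓ = v_i·e·α_i^ℓ, so α_err = S_1/S_0.
  S_0^{−1} = 7^{−1} = 2 (mod 13), so α_err = 2·2 = 4 ≡ 4 = α_2. Error position i = 2.
  Consistency check: S_2/S_1 = 8·7 = 56 ≡ 4 = α_err ✓ (single-error assumption holds).
Step 4: error magnitude e = S_0/v_2 = S_0·∏_{j≠2}(α_2 − α_j) = 7·7 = 49 ≡ 10 (mod 13).
Step 5: correct position 2: c_2 = r_2 − e = 7 − 10 ≡ 10 (mod 13). Hence c = [2, 10, 1, 5, 3].
  Check: interpolating c through the α_i gives m(x) = 12 + 6·x (degree < 2) with m(α_i) = c_i for every i, so c is indeed a codeword.


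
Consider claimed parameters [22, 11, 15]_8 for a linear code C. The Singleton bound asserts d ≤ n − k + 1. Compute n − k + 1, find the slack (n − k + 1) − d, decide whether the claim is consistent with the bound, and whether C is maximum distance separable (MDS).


Singleton RHS = n − k + 1 = 12, slack = -3, bound violated (no such code; not MDS).

Singleton bound: d ≤ n − k + 1.
Here n = 22, k = 11, so n − k + 1 = 12.
Given d = 15, check d ≤ 12: NO.
Slack = (n − k + 1) − d = -3.
The slack is negative: d = 15 exceeds n − k + 1 = 12 by 3, so the Singleton bound is violated and no linear [22, 11, 15]_8 code can exist. In particular it is not MDS (MDS requires d = n − k + 1 exactly).
Description: the claimed parameters are [22, 11, 15]_8; such a code would be impossible (violates the Singleton bound).


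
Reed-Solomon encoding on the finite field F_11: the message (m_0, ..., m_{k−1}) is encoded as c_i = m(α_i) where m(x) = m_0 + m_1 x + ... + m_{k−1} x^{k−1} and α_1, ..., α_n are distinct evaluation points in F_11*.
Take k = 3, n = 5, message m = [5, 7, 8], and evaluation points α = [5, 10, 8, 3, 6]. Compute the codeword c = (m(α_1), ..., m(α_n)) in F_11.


c = [9, 6, 1, 10, 5]

Message polynomial: m(x) = 5 + 7·x + 8·x^2 (mod 11).
For each evaluation point α_i, compute m(α_i) mod 11:
  α_1 = 5: Horner steps 8 → 3 → 9, so m(5) = 9.
  α_2 = 10: Horner steps 8 → 10 → 6, so m(10) = 6.
  α_3 = 8: Horner steps 8 → 5 → 1, so m(8) = 1.
  α_4 = 3: Horner steps 8 → 9 → 10, so m(3) = 10.
  α_5 = 6: Horner steps 8 → 0 → 5, so m(6) = 5.
Codeword c = [9, 6, 1, 10, 5] ∈ F_11^5.


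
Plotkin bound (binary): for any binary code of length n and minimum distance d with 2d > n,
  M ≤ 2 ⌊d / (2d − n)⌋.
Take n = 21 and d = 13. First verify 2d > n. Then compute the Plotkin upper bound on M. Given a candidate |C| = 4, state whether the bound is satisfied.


Plotkin bound M ≤ 4; given |C| = 4 ≤ bound (satisfied).

Check applicability: 2d = 26, n = 21.
2d − n = 5 > 0, so Plotkin applies.
Compute d/(2d−n) = 13/5 ≈ 2.6000.
⌊d/(2d−n)⌋ = 2.
Plotkin bound: M ≤ 2·2 = 4.
Given |C| = 4, check: satisfied.
This |C| is at the Plotkin bound.


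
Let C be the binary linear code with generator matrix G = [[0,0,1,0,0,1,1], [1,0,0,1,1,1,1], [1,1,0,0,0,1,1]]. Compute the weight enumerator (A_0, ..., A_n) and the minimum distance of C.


Weight distribution: A_0 = 1, A_3 = 3, A_4 = 2, A_5 = 1, A_6 = 1. Minimum distance d = 3.

Enumerate all 2^3 = 8 messages m ∈ F_2^3.
For each, compute codeword c = mG in F_2^7, then tally its weight.
  m = 000 → c = 0000000, weight = 0.
  m = 100 → c = 0010011, weight = 3.
  m = 010 → c = 1001111, weight = 5.
  m = 110 → c = 1011100, weight = 4.
  m = 001 → c = 1100011, weight = 4.
  m = 101 → c = 1110000, weight = 3.
  m = 011 → c = 0101100, weight = 3.
  m = 111 → c = 0111111, weight = 6.
Tally weights:
  weight 0: 1 codewords.
  weight 3: 3 codewords.
  weight 4: 2 codewords.
  weight 5: 1 codewords.
  weight 6: 1 codewords.
Minimum distance d = smallest w > 0 with A_w > 0 = 3.
Sanity: Σ A_w = 8 = 2^3 = 8 ✓.


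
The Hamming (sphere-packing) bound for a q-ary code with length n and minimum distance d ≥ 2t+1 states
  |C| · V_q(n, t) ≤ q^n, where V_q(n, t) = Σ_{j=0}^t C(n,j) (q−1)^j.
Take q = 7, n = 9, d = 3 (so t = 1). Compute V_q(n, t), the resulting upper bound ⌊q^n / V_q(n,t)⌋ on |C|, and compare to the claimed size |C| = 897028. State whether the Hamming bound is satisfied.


V_q(n, t) = 55, q^n = 40353607, Hamming bound = 733701, |C| = 897028 > bound (violated).

Step 1: Compute V_q(n, t) = Σ_{j=0}^1 C(n, j) (q−1)^j.
  j = 0: C(9,0)·(6)^0 = 1·1 = 1.
  j = 1: C(9,1)·(6)^1 = 9·6 = 54.
  V_q(n, t) = 1 + 54 = 55.
Step 2: q^n = 7^9 = 40353607.
Step 3: Hamming bound ⌊q^n / V_q(n,t)⌋ = ⌊40353607/55⌋ = 733701.
Step 4: Compare |C| = 897028 to 733701: violated.
The claimed |C| lies above the Hamming bound, so no 7-ary code of length 9 with d ≥ 3 can have 897028 codewords.


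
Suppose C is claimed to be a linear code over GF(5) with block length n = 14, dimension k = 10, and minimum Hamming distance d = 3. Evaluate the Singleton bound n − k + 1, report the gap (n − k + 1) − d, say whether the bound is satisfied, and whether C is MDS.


Singleton RHS = n − k + 1 = 5, slack = 2, bound satisfied, not MDS.

Singleton bound: d ≤ n − k + 1.
Here n = 14, k = 10, so n − k + 1 = 5.
Given d = 3, check d ≤ 5: YES.
Slack = (n − k + 1) − d = 2.
The code is NOT MDS (slack = 2 > 0).
Description: the claimed parameters are [14, 10, 3]_5; such a code would be non-MDS.


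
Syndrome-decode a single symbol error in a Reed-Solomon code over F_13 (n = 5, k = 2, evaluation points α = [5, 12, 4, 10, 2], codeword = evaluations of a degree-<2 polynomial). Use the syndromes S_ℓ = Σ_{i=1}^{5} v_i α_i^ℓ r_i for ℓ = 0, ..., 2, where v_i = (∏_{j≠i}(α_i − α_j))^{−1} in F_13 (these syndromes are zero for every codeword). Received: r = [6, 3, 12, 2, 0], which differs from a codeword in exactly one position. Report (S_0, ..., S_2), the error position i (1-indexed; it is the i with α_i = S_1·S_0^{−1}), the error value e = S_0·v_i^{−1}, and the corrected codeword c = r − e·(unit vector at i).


S = (11, 9, 5), error at position 5, error magnitude e = 2, c = [6, 3, 12, 2, 11].

Step 1: column multipliers v_i = (∏_{j≠i}(α_i − α_j))^{−1} mod 13.
  i = 1 (α = 5): (5−12)(5−4)(5−10)(5−2) = (−7)·1·(−5)·3 = 105 ≡ 1, so v_1 = 1^{−1} = 1 (mod 13).
  i = 2 (α = 12): (12−5)(12−4)(12−10)(12−2) = 7·8·2·10 = 1120 ≡ 2, so v_2 = 2^{−1} = 7 (mod 13).
  i = 3 (α = 4): (4−5)(4−12)(4−10)(4−2) = (−1)·(−8)·(−6)·2 = −96 ≡ 8, so v_3 = 8^{−1} = 5 (mod 13).
  i = 4 (α = 10): (10−5)(10−12)(10−4)(10−2) = 5·(−2)·6·8 = −480 ≡ 1, so v_4 = 1^{−1} = 1 (mod 13).
  i = 5 (α = 2): (2−5)(2−12)(2−4)(2−10) = (−3)·(−10)·(−2)·(−8) = 480 ≡ 12, so v_5 = 12^{−1} = 12 (mod 13).
  v = [1, 7, 5, 1, 12].
Step 2: syndromes of r = [6, 3, 12, 2, 0] (all sums mod 13).
  S_0 = Σ v_i r_i = 1·6 + 7·3 + 5·12 + 1·2 + 12·0 = 89 ≡ 11.
  S_1 = Σ v_i α_i r_i = 1·5·6 + 7·12·3 + 5·4·12 + 1·10·2 + 12·2·0 = 542 ≡ 9.
  α_i^2 mod 13 = [12, 1, 3, 9, 4].
  S_2 = Σ v_i α_i^2 r_i = 1·12·6 + 7·1·3 + 5·3·12 + 1·9·2 + 12·4·0 = 291 ≡ 5.
  S = (11, 9, 5) ≠ 0, so r is not a codeword (an error is present).
Step 3: locate the error. For a single error e at position i, S_ℓ = v_i·e·α_i^ℓ, so α_err = S_1/S_0.
  S_0^{−1} = 11^{−1} = 6 (mod 13), so α_err = 9·6 = 54 ≡ 2 = α_5. Error position i = 5.
  Consistency check: S_2/S_1 = 5·3 = 15 ≡ 2 = α_err ✓ (single-error assumption holds).
Step 4: error magnitude e = S_0/v_5 = S_0·∏_{j≠5}(α_5 − α_j) = 11·12 = 132 ≡ 2 (mod 13).
Step 5: correct position 5: c_5 = r_5 − e = 0 − 2 ≡ 11 (mod 13). Hence c = [6, 3, 12, 2, 11].
  Check: interpolating c through the α_i gives m(x) = 10 + 7·x (degree < 2) with m(α_i) = c_i for every i, so c is indeed a codeword.


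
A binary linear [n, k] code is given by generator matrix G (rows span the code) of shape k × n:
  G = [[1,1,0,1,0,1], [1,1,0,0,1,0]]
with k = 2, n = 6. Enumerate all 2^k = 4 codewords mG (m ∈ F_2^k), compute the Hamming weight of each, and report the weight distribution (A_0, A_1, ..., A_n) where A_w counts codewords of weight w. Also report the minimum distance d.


Weight distribution: A_0 = 1, A_3 = 2, A_4 = 1. Minimum distance d = 3.

Enumerate all 2^2 = 4 messages m ∈ F_2^2.
For each, compute codeword c = mG in F_2^6, then tally its weight.
  m = 00 → c = 000000, weight = 0.
  m = 10 → c = 110101, weight = 4.
  m = 01 → c = 110010, weight = 3.
  m = 11 → c = 000111, weight = 3.
Tally weights:
  weight 0: 1 codewords.
  weight 3: 2 codewords.
  weight 4: 1 codewords.
Minimum distance d = smallest w > 0 with A_w > 0 = 3.
Sanity: Σ A_w = 4 = 2^2 = 4 ✓.


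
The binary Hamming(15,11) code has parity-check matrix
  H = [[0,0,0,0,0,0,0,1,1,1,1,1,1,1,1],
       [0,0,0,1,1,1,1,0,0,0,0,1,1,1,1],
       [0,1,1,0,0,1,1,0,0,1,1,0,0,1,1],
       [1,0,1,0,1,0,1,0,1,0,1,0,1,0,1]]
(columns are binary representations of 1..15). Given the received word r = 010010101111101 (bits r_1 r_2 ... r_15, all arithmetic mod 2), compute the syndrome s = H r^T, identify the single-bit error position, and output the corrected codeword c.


s = (0, 1, 1, 0)^T, error position = 6, corrected codeword c = 010011101111101

Compute s = H r^T mod 2 one row at a time:
  s_1 = 0 + 1 + 1 + 1 + 1 + 1 + 0 + 1 = 6 ≡ 0 (mod 2).
  s_2 = 0 + 1 + 0 + 1 + 1 + 1 + 0 + 1 = 5 ≡ 1 (mod 2).
  s_3 = 1 + 0 + 0 + 1 + 1 + 1 + 0 + 1 = 5 ≡ 1 (mod 2).
  s_4 = 0 + 0 + 1 + 1 + 1 + 1 + 1 + 1 = 6 ≡ 0 (mod 2).
s = (0, 1, 1, 0)^T — this equals column 6 of H (binary 0110), so error is at position 6.
Correct: flip bit 6 of r = 010010101111101 to get c = 010011101111101.


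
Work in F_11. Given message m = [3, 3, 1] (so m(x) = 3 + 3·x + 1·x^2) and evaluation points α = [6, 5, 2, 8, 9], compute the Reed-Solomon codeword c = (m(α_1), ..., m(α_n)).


c = [2, 10, 2, 3, 1]

Message polynomial: m(x) = 3 + 3·x + 1·x^2 (mod 11).
For each evaluation point α_i, compute m(α_i) mod 11:
  α_1 = 6: Horner steps 1 → 9 → 2, so m(6) = 2.
  α_2 = 5: Horner steps 1 → 8 → 10, so m(5) = 10.
  α_3 = 2: Horner steps 1 → 5 → 2, so m(2) = 2.
  α_4 = 8: Horner steps 1 → 0 → 3, so m(8) = 3.
  α_5 = 9: Horner steps 1 → 1 → 1, so m(9) = 1.
Codeword c = [2, 10, 2, 3, 1] ∈ F_11^5.


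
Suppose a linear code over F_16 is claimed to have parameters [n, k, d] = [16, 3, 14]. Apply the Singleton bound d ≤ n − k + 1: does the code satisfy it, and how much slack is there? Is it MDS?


Singleton RHS = n − k + 1 = 14, slack = 0, bound satisfied, MDS.

Singleton bound: d ≤ n − k + 1.
Here n = 16, k = 3, so n − k + 1 = 14.
Given d = 14, check d ≤ 14: YES.
Slack = (n − k + 1) − d = 0.
The code is MDS (slack = 0).
Description: the claimed parameters are [16, 3, 14]_16; such a code would be MDS (meets Singleton bound).


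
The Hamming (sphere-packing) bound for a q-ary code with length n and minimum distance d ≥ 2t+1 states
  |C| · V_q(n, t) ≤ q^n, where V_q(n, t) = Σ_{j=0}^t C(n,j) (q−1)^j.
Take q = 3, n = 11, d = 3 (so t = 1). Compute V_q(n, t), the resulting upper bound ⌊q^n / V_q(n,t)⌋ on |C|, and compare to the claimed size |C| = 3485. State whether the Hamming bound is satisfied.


V_q(n, t) = 23, q^n = 177147, Hamming bound = 7702, |C| = 3485 ≤ bound (satisfied).

Step 1: Compute V_q(n, t) = Σ_{j=0}^1 C(n, j) (q−1)^j.
  j = 0: C(11,0)·(2)^0 = 1·1 = 1.
  j = 1: C(11,1)·(2)^1 = 11·2 = 22.
  V_q(n, t) = 1 + 22 = 23.
Step 2: q^n = 3^11 = 177147.
Step 3: Hamming bound ⌊q^n / V_q(n,t)⌋ = ⌊177147/23⌋ = 7702.
Step 4: Compare |C| = 3485 to 7702: satisfied.
The claimed |C| lies below the Hamming bound.


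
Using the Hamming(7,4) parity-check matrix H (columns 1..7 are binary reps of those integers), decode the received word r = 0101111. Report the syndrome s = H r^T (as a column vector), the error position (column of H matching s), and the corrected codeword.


s = (0, 1, 0)^T, error position = 2, corrected codeword c = 0001111

Compute s = H r^T mod 2 one row at a time:
  s_1 = 1 + 1 + 1 + 1 = 4 ≡ 0 (mod 2).
  s_2 = 1 + 0 + 1 + 1 = 3 ≡ 1 (mod 2).
  s_3 = 0 + 0 + 1 + 1 = 2 ≡ 0 (mod 2).
s = (0, 1, 0)^T — this equals column 2 of H (binary 010), so error is at position 2.
Correct: flip bit 2 of r = 0101111 to get c = 0001111.


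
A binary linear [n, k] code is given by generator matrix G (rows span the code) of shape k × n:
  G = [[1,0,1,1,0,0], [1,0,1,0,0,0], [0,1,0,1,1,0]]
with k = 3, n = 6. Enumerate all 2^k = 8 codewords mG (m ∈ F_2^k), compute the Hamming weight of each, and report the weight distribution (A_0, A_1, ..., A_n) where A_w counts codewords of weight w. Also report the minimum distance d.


Weight distribution: A_0 = 1, A_1 = 1, A_2 = 2, A_3 = 2, A_4 = 1, A_5 = 1. Minimum distance d = 1.

Enumerate all 2^3 = 8 messages m ∈ F_2^3.
For each, compute codeword c = mG in F_2^6, then tally its weight.
  m = 000 → c = 000000, weight = 0.
  m = 100 → c = 101100, weight = 3.
  m = 010 → c = 101000, weight = 2.
  m = 110 → c = 000100, weight = 1.
  m = 001 → c = 010110, weight = 3.
  m = 101 → c = 111010, weight = 4.
  m = 011 → c = 111110, weight = 5.
  m = 111 → c = 010010, weight = 2.
Tally weights:
  weight 0: 1 codewords.
  weight 1: 1 codewords.
  weight 2: 2 codewords.
  weight 3: 2 codewords.
  weight 4: 1 codewords.
  weight 5: 1 codewords.
Minimum distance d = smallest w > 0 with A_w > 0 = 1.
Sanity: Σ A_w = 8 = 2^3 = 8 ✓.


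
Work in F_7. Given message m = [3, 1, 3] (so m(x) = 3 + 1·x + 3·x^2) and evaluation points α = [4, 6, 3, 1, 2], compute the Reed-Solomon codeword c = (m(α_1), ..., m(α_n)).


c = [6, 5, 5, 0, 3]

Message polynomial: m(x) = 3 + 1·x + 3·x^2 (mod 7).
For each evaluation point α_i, compute m(α_i) mod 7:
  α_1 = 4: Horner steps 3 → 6 → 6, so m(4) = 6.
  α_2 = 6: Horner steps 3 → 5 → 5, so m(6) = 5.
  α_3 = 3: Horner steps 3 → 3 → 5, so m(3) = 5.
  α_4 = 1: Horner steps 3 → 4 → 0, so m(1) = 0.
  α_5 = 2: Horner steps 3 → 0 → 3, so m(2) = 3.
Codeword c = [6, 5, 5, 0, 3] ∈ F_7^5.


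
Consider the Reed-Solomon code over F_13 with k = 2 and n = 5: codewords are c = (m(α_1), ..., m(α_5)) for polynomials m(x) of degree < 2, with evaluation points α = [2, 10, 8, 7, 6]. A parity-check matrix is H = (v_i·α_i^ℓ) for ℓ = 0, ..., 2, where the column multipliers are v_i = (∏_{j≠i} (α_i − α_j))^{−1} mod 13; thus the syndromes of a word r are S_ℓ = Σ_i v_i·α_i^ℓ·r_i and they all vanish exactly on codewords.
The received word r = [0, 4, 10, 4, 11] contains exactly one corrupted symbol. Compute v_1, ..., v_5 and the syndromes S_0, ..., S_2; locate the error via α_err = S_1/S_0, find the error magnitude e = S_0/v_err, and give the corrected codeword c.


S = (6, 8, 2), error at position 2, error magnitude e = 8, c = [0, 9, 10, 4, 11].

Step 1: column multipliers v_i = (∏_{j≠i}(α_i − α_j))^{−1} mod 13.
  i = 1 (α = 2): (2−10)(2−8)(2−7)(2−6) = (−8)·(−6)·(−5)·(−4) = 960 ≡ 11, so v_1 = 11^{−1} = 6 (mod 13).
  i = 2 (α = 10): (10−2)(10−8)(10−7)(10−6) = 8·2·3·4 = 192 ≡ 10, so v_2 = 10^{−1} = 4 (mod 13).
  i = 3 (α = 8): (8−2)(8−10)(8−7)(8−6) = 6·(−2)·1·2 = −24 ≡ 2, so v_3 = 2^{−1} = 7 (mod 13).
  i = 4 (α = 7): (7−2)(7−10)(7−8)(7−6) = 5·(−3)·(−1)·1 = 15 ≡ 2, so v_4 = 2^{−1} = 7 (mod 13).
  i = 5 (α = 6): (6−2)(6−10)(6−8)(6−7) = 4·(−4)·(−2)·(−1) = −32 ≡ 7, so v_5 = 7^{−1} = 2 (mod 13).
  v = [6, 4, 7, 7, 2].
Step 2: syndromes of r = [0, 4, 10, 4, 11] (all sums mod 13).
  S_0 = Σ v_i r_i = 6·0 + 4·4 + 7·10 + 7·4 + 2·11 = 136 ≡ 6.
  S_1 = Σ v_i α_i r_i = 6·2·0 + 4·10·4 + 7·8·10 + 7·7·4 + 2·6·11 = 1048 ≡ 8.
  α_i^2 mod 13 = [4, 9, 12, 10, 10].
  S_2 = Σ v_i α_i^2 r_i = 6·4·0 + 4·9·4 + 7·12·10 + 7·10·4 + 2·10·11 = 1484 ≡ 2.
  S = (6, 8, 2) ≠ 0, so r is not a codeword (an error is present).
Step 3: locate the error. For a single error e at position i, S_ℓ = v_i·e·α_i^ℓ, so α_err = S_1/S_0.
  S_0^{−1} = 6^{−1} = 11 (mod 13), so α_err = 8·11 = 88 ≡ 10 = α_2. Error position i = 2.
  Consistency check: S_2/S_1 = 2·5 = 10 ≡ 10 = α_err ✓ (single-error assumption holds).
Step 4: error magnitude e = S_0/v_2 = S_0·∏_{j≠2}(α_2 − α_j) = 6·10 = 60 ≡ 8 (mod 13).
Step 5: correct position 2: c_2 = r_2 − e = 4 − 8 ≡ 9 (mod 13). Hence c = [0, 9, 10, 4, 11].
  Check: interpolating c through the α_i gives m(x) = 1 + 6·x (degree < 2) with m(α_i) = c_i for every i, so c is indeed a codeword.


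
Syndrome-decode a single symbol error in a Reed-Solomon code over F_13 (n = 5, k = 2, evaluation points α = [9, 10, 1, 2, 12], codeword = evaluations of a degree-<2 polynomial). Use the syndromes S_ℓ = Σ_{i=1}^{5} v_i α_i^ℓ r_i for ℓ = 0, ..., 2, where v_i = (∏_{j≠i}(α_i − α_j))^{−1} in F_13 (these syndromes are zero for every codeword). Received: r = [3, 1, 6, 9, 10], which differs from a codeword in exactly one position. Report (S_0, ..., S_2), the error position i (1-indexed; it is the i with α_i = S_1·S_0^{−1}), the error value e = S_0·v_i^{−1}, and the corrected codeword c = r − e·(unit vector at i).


S = (8, 3, 6), error at position 4, error magnitude e = 5, c = [3, 1, 6, 4, 10].

Step 1: column multipliers v_i = (∏_{j≠i}(α_i − α_j))^{−1} mod 13.
  i = 1 (α = 9): (9−10)(9−1)(9−2)(9−12) = (−1)·8·7·(−3) = 168 ≡ 12, so v_1 = 12^{−1} = 12 (mod 13).
  i = 2 (α = 10): (10−9)(10−1)(10−2)(10−12) = 1·9·8·(−2) = −144 ≡ 12, so v_2 = 12^{−1} = 12 (mod 13).
  i = 3 (α = 1): (1−9)(1−10)(1−2)(1−12) = (−8)·(−9)·(−1)·(−11) = 792 ≡ 12, so v_3 = 12^{−1} = 12 (mod 13).
  i = 4 (α = 2): (2−9)(2−10)(2−1)(2−12) = (−7)·(−8)·1·(−10) = −560 ≡ 12, so v_4 = 12^{−1} = 12 (mod 13).
  i = 5 (α = 12): (12−9)(12−10)(12−1)(12−2) = 3·2·11·10 = 660 ≡ 10, so v_5 = 10^{−1} = 4 (mod 13).
  v = [12, 12, 12, 12, 4].
Step 2: syndromes of r = [3, 1, 6, 9, 10] (all sums mod 13).
  S_0 = Σ v_i r_i = 12·3 + 12·1 + 12·6 + 12·9 + 4·10 = 268 ≡ 8.
  S_1 = Σ v_i α_i r_i = 12·9·3 + 12·10·1 + 12·1·6 + 12·2·9 + 4·12·10 = 1212 ≡ 3.
  α_i^2 mod 13 = [3, 9, 1, 4, 1].
  S_2 = Σ v_i α_i^2 r_i = 12·3·3 + 12·9·1 + 12·1·6 + 12·4·9 + 4·1·10 = 760 ≡ 6.
  S = (8, 3, 6) ≠ 0, so r is not a codeword (an error is present).
Step 3: locate the error. For a single error e at position i, S_ℓ = v_i·e·α_i^ℓ, so α_err = S_1/S_0.
  S_0^{−1} = 8^{−1} = 5 (mod 13), so α_err = 3·5 = 15 ≡ 2 = α_4. Error position i = 4.
  Consistency check: S_2/S_1 = 6·9 = 54 ≡ 2 = α_err ✓ (single-error assumption holds).
Step 4: error magnitude e = S_0/v_4 = S_0·∏_{j≠4}(α_4 − α_j) = 8·12 = 96 ≡ 5 (mod 13).
Step 5: correct position 4: c_4 = r_4 − e = 9 − 5 ≡ 4 (mod 13). Hence c = [3, 1, 6, 4, 10].
  Check: interpolating c through the α_i gives m(x) = 8 + 11·x (degree < 2) with m(α_i) = c_i for every i, so c is indeed a codeword.


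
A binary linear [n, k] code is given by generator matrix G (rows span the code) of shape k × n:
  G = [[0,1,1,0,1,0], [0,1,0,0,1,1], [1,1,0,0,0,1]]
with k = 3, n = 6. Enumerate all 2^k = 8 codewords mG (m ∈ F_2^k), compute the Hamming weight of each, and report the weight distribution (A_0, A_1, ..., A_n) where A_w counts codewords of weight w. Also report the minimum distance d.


Weight distribution: A_0 = 1, A_2 = 2, A_3 = 4, A_4 = 1. Minimum distance d = 2.

Enumerate all 2^3 = 8 messages m ∈ F_2^3.
For each, compute codeword c = mG in F_2^6, then tally its weight.
  m = 000 → c = 000000, weight = 0.
  m = 100 → c = 011010, weight = 3.
  m = 010 → c = 010011, weight = 3.
  m = 110 → c = 001001, weight = 2.
  m = 001 → c = 110001, weight = 3.
  m = 101 → c = 101011, weight = 4.
  m = 011 → c = 100010, weight = 2.
  m = 111 → c = 111000, weight = 3.
Tally weights:
  weight 0: 1 codewords.
  weight 2: 2 codewords.
  weight 3: 4 codewords.
  weight 4: 1 codewords.
Minimum distance d = smallest w > 0 with A_w > 0 = 2.
Sanity: Σ A_w = 8 = 2^3 = 8 ✓.


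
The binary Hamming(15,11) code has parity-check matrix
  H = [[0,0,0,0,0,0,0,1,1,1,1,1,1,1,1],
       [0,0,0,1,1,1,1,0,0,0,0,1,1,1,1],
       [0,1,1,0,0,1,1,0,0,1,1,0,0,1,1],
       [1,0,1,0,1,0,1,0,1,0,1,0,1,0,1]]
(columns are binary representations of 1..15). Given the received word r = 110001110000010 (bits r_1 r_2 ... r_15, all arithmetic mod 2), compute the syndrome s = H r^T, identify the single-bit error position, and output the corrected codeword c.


s = (0, 1, 0, 0)^T, error position = 4, corrected codeword c = 110101110000010

Compute s = H r^T mod 2 one row at a time:
  s_1 = 1 + 0 + 0 + 0 + 0 + 0 + 1 + 0 = 2 ≡ 0 (mod 2).
  s_2 = 0 + 0 + 1 + 1 + 0 + 0 + 1 + 0 = 3 ≡ 1 (mod 2).
  s_3 = 1 + 0 + 1 + 1 + 0 + 0 + 1 + 0 = 4 ≡ 0 (mod 2).
  s_4 = 1 + 0 + 0 + 1 + 0 + 0 + 0 + 0 = 2 ≡ 0 (mod 2).
s = (0, 1, 0, 0)^T — this equals column 4 of H (binary 0100), so error is at position 4.
Correct: flip bit 4 of r = 110001110000010 to get c = 110101110000010.


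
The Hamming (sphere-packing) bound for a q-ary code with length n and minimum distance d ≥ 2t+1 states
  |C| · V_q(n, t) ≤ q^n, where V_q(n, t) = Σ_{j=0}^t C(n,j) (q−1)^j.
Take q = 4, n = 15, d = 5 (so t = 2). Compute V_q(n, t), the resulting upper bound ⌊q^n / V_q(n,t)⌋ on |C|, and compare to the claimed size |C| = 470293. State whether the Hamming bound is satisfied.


V_q(n, t) = 991, q^n = 1073741824, Hamming bound = 1083493, |C| = 470293 ≤ bound (satisfied).

Step 1: Compute V_q(n, t) = Σ_{j=0}^2 C(n, j) (q−1)^j.
  j = 0: C(15,0)·(3)^0 = 1·1 = 1.
  j = 1: C(15,1)·(3)^1 = 15·3 = 45.
  j = 2: C(15,2)·(3)^2 = 105·9 = 945.
  V_q(n, t) = 1 + 45 + 945 = 991.
Step 2: q^n = 4^15 = 1073741824.
Step 3: Hamming bound ⌊q^n / V_q(n,t)⌋ = ⌊1073741824/991⌋ = 1083493.
Step 4: Compare |C| = 470293 to 1083493: satisfied.
The claimed |C| lies below the Hamming bound.


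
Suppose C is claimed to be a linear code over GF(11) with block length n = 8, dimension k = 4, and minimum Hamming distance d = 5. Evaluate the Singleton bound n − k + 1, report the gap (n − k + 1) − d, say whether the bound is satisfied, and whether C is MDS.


Singleton RHS = n − k + 1 = 5, slack = 0, bound satisfied, MDS.

Singleton bound: d ≤ n − k + 1.
Here n = 8, k = 4, so n − k + 1 = 5.
Given d = 5, check d ≤ 5: YES.
Slack = (n − k + 1) − d = 0.
The code is MDS (slack = 0).
Description: the claimed parameters are [8, 4, 5]_11; such a code would be MDS (meets Singleton bound).


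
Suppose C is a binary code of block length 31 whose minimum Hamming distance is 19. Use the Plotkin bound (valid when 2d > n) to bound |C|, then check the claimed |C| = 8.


Plotkin bound M ≤ 4; given |C| = 8 > bound (violated).

Check applicability: 2d = 38, n = 31.
2d − n = 7 > 0, so Plotkin applies.
Compute d/(2d−n) = 19/7 ≈ 2.7143.
⌊d/(2d−n)⌋ = 2.
Plotkin bound: M ≤ 2·2 = 4.
Given |C| = 8, check: VIOLATED.
This |C| is above the Plotkin bound, so no binary code with n = 31, d = 19 and 8 codewords exists.


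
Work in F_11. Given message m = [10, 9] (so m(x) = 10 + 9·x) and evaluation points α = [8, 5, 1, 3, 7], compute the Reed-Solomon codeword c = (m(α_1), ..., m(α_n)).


c = [5, 0, 8, 4, 7]

Message polynomial: m(x) = 10 + 9·x (mod 11).
For each evaluation point α_i, compute m(α_i) mod 11:
  α_1 = 8: Horner steps 9 → 5, so m(8) = 5.
  α_2 = 5: Horner steps 9 → 0, so m(5) = 0.
  α_3 = 1: Horner steps 9 → 8, so m(1) = 8.
  α_4 = 3: Horner steps 9 → 4, so m(3) = 4.
  α_5 = 7: Horner steps 9 → 7, so m(7) = 7.
Codeword c = [5, 0, 8, 4, 7] ∈ F_11^5.


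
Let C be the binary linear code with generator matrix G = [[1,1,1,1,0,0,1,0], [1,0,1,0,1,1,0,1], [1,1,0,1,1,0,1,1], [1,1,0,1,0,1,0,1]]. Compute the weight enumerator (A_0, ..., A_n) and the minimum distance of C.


Weight distribution: A_0 = 1, A_2 = 1, A_3 = 4, A_4 = 3, A_5 = 4, A_6 = 3. Minimum distance d = 2.

Enumerate all 2^4 = 16 messages m ∈ F_2^4.
For each, compute codeword c = mG in F_2^8, then tally its weight.
  m = 0000 → c = 00000000, weight = 0.
  m = 1000 → c = 11110010, weight = 5.
  m = 0100 → c = 10101101, weight = 5.
  m = 1100 → c = 01011111, weight = 6.
  m = 0010 → c = 11011011, weight = 6.
  m = 1010 → c = 00101001, weight = 3.
  m = 0110 → c = 01110110, weight = 5.
  m = 1110 → c = 10000100, weight = 2.
  m = 0001 → c = 11010101, weight = 5.
  m = 1001 → c = 00100111, weight = 4.
  m = 0101 → c = 01111000, weight = 4.
  m = 1101 → c = 10001010, weight = 3.
  m = 0011 → c = 00001110, weight = 3.
  m = 1011 → c = 11111100, weight = 6.
  m = 0111 → c = 10100011, weight = 4.
  m = 1111 → c = 01010001, weight = 3.
Tally weights:
  weight 0: 1 codewords.
  weight 2: 1 codewords.
  weight 3: 4 codewords.
  weight 4: 3 codewords.
  weight 5: 4 codewords.
  weight 6: 3 codewords.
Minimum distance d = smallest w > 0 with A_w > 0 = 2.
Sanity: Σ A_w = 16 = 2^4 = 16 ✓.


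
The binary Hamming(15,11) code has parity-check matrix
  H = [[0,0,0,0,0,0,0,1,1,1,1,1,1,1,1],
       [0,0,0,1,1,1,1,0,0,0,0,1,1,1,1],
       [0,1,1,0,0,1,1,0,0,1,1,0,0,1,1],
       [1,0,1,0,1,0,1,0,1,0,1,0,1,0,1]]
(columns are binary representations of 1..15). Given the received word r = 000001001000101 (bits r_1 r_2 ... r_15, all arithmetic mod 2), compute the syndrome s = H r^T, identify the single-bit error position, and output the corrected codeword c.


s = (1, 1, 0, 1)^T, error position = 13, corrected codeword c = 000001001000001

Compute s = H r^T mod 2 one row at a time:
  s_1 = 0 + 1 + 0 + 0 + 0 + 1 + 0 + 1 = 3 ≡ 1 (mod 2).
  s_2 = 0 + 0 + 1 + 0 + 0 + 1 + 0 + 1 = 3 ≡ 1 (mod 2).
  s_3 = 0 + 0 + 1 + 0 + 0 + 0 + 0 + 1 = 2 ≡ 0 (mod 2).
  s_4 = 0 + 0 + 0 + 0 + 1 + 0 + 1 + 1 = 3 ≡ 1 (mod 2).
s = (1, 1, 0, 1)^T — this equals column 13 of H (binary 1101), so error is at position 13.
Correct: flip bit 13 of r = 000001001000101 to get c = 000001001000001.


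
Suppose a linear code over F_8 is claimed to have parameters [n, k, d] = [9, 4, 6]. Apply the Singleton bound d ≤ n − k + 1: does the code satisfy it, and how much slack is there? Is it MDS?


Singleton RHS = n − k + 1 = 6, slack = 0, bound satisfied, MDS.

Singleton bound: d ≤ n − k + 1.
Here n = 9, k = 4, so n − k + 1 = 6.
Given d = 6, check d ≤ 6: YES.
Slack = (n − k + 1) − d = 0.
The code is MDS (slack = 0).
Description: the claimed parameters are [9, 4, 6]_8; such a code would be MDS (meets Singleton bound).


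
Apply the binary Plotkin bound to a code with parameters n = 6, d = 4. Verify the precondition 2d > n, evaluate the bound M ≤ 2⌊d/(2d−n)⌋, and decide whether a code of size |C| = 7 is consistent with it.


Plotkin bound M ≤ 4; given |C| = 7 > bound (violated).

Check applicability: 2d = 8, n = 6.
2d − n = 2 > 0, so Plotkin applies.
Compute d/(2d−n) = 4/2 ≈ 2.0000.
⌊d/(2d−n)⌋ = 2.
Plotkin bound: M ≤ 2·2 = 4.
Given |C| = 7, check: VIOLATED.
This |C| is above the Plotkin bound, so no binary code with n = 6, d = 4 and 7 codewords exists.


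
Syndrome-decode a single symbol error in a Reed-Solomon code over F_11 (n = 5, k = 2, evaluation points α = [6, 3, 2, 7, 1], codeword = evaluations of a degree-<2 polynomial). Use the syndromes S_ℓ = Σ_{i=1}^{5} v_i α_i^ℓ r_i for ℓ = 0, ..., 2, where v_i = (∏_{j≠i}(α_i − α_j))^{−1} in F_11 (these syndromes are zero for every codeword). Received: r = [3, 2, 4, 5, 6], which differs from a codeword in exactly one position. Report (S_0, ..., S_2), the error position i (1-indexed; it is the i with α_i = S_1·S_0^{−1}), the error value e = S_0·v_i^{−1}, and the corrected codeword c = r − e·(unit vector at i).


S = (3, 7, 9), error at position 1, error magnitude e = 7, c = [7, 2, 4, 5, 6].

Step 1: column multipliers v_i = (∏_{j≠i}(α_i − α_j))^{−1} mod 11.
  i = 1 (α = 6): (6−3)(6−2)(6−7)(6−1) = 3·4·(−1)·5 = −60 ≡ 6, so v_1 = 6^{−1} = 2 (mod 11).
  i = 2 (α = 3): (3−6)(3−2)(3−7)(3−1) = (−3)·1·(−4)·2 = 24 ≡ 2, so v_2 = 2^{−1} = 6 (mod 11).
  i = 3 (α = 2): (2−6)(2−3)(2−7)(2−1) = (−4)·(−1)·(−5)·1 = −20 ≡ 2, so v_3 = 2^{−1} = 6 (mod 11).
  i = 4 (α = 7): (7−6)(7−3)(7−2)(7−1) = 1·4·5·6 = 120 ≡ 10, so v_4 = 10^{−1} = 10 (mod 11).
  i = 5 (α = 1): (1−6)(1−3)(1−2)(1−7) = (−5)·(−2)·(−1)·(−6) = 60 ≡ 5, so v_5 = 5^{−1} = 9 (mod 11).
  v = [2, 6, 6, 10, 9].
Step 2: syndromes of r = [3, 2, 4, 5, 6] (all sums mod 11).
  S_0 = Σ v_i r_i = 2·3 + 6·2 + 6·4 + 10·5 + 9·6 = 146 ≡ 3.
  S_1 = Σ v_i α_i r_i = 2·6·3 + 6·3·2 + 6·2·4 + 10·7·5 + 9·1·6 = 524 ≡ 7.
  α_i^2 mod 11 = [3, 9, 4, 5, 1].
  S_2 = Σ v_i α_i^2 r_i = 2·3·3 + 6·9·2 + 6·4·4 + 10·5·5 + 9·1·6 = 526 ≡ 9.
  S = (3, 7, 9) ≠ 0, so r is not a codeword (an error is present).
Step 3: locate the error. For a single error e at position i, S_ℓ = v_i·e·α_i^ℓ, so α_err = S_1/S_0.
  S_0^{−1} = 3^{−1} = 4 (mod 11), so α_err = 7·4 = 28 ≡ 6 = α_1. Error position i = 1.
  Consistency check: S_2/S_1 = 9·8 = 72 ≡ 6 = α_err ✓ (single-error assumption holds).
Step 4: error magnitude e = S_0/v_1 = S_0·∏_{j≠1}(α_1 − α_j) = 3·6 = 18 ≡ 7 (mod 11).
Step 5: correct position 1: c_1 = r_1 − e = 3 − 7 ≡ 7 (mod 11). Hence c = [7, 2, 4, 5, 6].
  Check: interpolating c through the α_i gives m(x) = 8 + 9·x (degree < 2) with m(α_i) = c_i for every i, so c is indeed a codeword.


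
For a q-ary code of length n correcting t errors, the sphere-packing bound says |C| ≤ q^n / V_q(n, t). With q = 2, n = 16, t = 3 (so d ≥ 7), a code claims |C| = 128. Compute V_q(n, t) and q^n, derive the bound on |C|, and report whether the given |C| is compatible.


V_q(n, t) = 697, q^n = 65536, Hamming bound = 94, |C| = 128 > bound (violated).

Step 1: Compute V_q(n, t) = Σ_{j=0}^3 C(n, j) (q−1)^j.
  j = 0: C(16,0)·(1)^0 = 1·1 = 1.
  j = 1: C(16,1)·(1)^1 = 16·1 = 16.
  j = 2: C(16,2)·(1)^2 = 120·1 = 120.
  j = 3: C(16,3)·(1)^3 = 560·1 = 560.
  V_q(n, t) = 1 + 16 + 120 + 560 = 697.
Step 2: q^n = 2^16 = 65536.
Step 3: Hamming bound ⌊q^n / V_q(n,t)⌋ = ⌊65536/697⌋ = 94.
Step 4: Compare |C| = 128 to 94: violated.
The claimed |C| lies above the Hamming bound, so no 2-ary code of length 16 with d ≥ 7 can have 128 codewords.


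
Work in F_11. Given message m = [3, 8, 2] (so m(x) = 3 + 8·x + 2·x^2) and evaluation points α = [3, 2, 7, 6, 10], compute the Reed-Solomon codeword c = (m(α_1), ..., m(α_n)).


c = [1, 5, 3, 2, 8]

Message polynomial: m(x) = 3 + 8·x + 2·x^2 (mod 11).
For each evaluation point α_i, compute m(α_i) mod 11:
  α_1 = 3: Horner steps 2 → 3 → 1, so m(3) = 1.
  α_2 = 2: Horner steps 2 → 1 → 5, so m(2) = 5.
  α_3 = 7: Horner steps 2 → 0 → 3, so m(7) = 3.
  α_4 = 6: Horner steps 2 → 9 → 2, so m(6) = 2.
  α_5 = 10: Horner steps 2 → 6 → 8, so m(10) = 8.
Codeword c = [1, 5, 3, 2, 8] ∈ F_11^5.


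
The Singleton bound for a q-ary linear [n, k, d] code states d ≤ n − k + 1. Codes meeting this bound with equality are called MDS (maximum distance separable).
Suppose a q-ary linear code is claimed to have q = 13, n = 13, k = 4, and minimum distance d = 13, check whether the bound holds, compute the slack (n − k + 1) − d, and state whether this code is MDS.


Singleton RHS = n − k + 1 = 10, slack = -3, bound violated (no such code; not MDS).

Singleton bound: d ≤ n − k + 1.
Here n = 13, k = 4, so n − k + 1 = 10.
Given d = 13, check d ≤ 10: NO.
Slack = (n − k + 1) − d = -3.
The slack is negative: d = 13 exceeds n − k + 1 = 10 by 3, so the Singleton bound is violated and no linear [13, 4, 13]_13 code can exist. In particular it is not MDS (MDS requires d = n − k + 1 exactly).
Description: the claimed parameters are [13, 4, 13]_13; such a code would be impossible (violates the Singleton bound).


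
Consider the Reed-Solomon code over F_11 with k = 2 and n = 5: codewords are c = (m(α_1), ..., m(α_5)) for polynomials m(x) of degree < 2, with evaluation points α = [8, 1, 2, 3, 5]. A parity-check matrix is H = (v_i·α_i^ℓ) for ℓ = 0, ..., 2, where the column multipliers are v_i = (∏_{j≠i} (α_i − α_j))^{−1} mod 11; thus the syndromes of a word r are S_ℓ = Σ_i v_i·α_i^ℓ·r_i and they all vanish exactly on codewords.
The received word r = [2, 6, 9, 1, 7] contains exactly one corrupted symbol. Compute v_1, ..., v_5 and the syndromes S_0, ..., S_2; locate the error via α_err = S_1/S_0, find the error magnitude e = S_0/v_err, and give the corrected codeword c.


S = (10, 3, 2), error at position 1, error magnitude e = 8, c = [5, 6, 9, 1, 7].

Step 1: column multipliers v_i = (∏_{j≠i}(α_i − α_j))^{−1} mod 11.
  i = 1 (α = 8): (8−1)(8−2)(8−3)(8−5) = 7·6·5·3 = 630 ≡ 3, so v_1 = 3^{−1} = 4 (mod 11).
  i = 2 (α = 1): (1−8)(1−2)(1−3)(1−5) = (−7)·(−1)·(−2)·(−4) = 56 ≡ 1, so v_2 = 1^{−1} = 1 (mod 11).
  i = 3 (α = 2): (2−8)(2−1)(2−3)(2−5) = (−6)·1·(−1)·(−3) = −18 ≡ 4, so v_3 = 4^{−1} = 3 (mod 11).
  i = 4 (α = 3): (3−8)(3−1)(3−2)(3−5) = (−5)·2·1·(−2) = 20 ≡ 9, so v_4 = 9^{−1} = 5 (mod 11).
  i = 5 (α = 5): (5−8)(5−1)(5−2)(5−3) = (−3)·4·3·2 = −72 ≡ 5, so v_5 = 5^{−1} = 9 (mod 11).
  v = [4, 1, 3, 5, 9].
Step 2: syndromes of r = [2, 6, 9, 1, 7] (all sums mod 11).
  S_0 = Σ v_i r_i = 4·2 + 1·6 + 3·9 + 5·1 + 9·7 = 109 ≡ 10.
  S_1 = Σ v_i α_i r_i = 4·8·2 + 1·1·6 + 3·2·9 + 5·3·1 + 9·5·7 = 454 ≡ 3.
  α_i^2 mod 11 = [9, 1, 4, 9, 3].
  S_2 = Σ v_i α_i^2 r_i = 4·9·2 + 1·1·6 + 3·4·9 + 5·9·1 + 9·3·7 = 420 ≡ 2.
  S = (10, 3, 2) ≠ 0, so r is not a codeword (an error is present).
Step 3: locate the error. For a single error e at position i, S_ℓ = v_i·e·α_i^ℓ, so α_err = S_1/S_0.
  S_0^{−1} = 10^{−1} = 10 (mod 11), so α_err = 3·10 = 30 ≡ 8 = α_1. Error position i = 1.
  Consistency check: S_2/S_1 = 2·4 = 8 ≡ 8 = α_err ✓ (single-error assumption holds).
Step 4: error magnitude e = S_0/v_1 = S_0·∏_{j≠1}(α_1 − α_j) = 10·3 = 30 ≡ 8 (mod 11).
Step 5: correct position 1: c_1 = r_1 − e = 2 − 8 ≡ 5 (mod 11). Hence c = [5, 6, 9, 1, 7].
  Check: interpolating c through the α_i gives m(x) = 3 + 3·x (degree < 2) with m(α_i) = c_i for every i, so c is indeed a codeword.
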